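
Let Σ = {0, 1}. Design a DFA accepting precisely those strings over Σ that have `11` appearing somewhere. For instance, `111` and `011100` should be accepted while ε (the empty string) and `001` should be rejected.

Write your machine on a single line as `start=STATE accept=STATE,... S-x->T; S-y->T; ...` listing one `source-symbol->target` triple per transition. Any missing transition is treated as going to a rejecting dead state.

States s0..s1 record the length of the longest prefix of `11` that matches the current input suffix. Reaching s2 means `11` has been seen, and we stay there forever. Accept from s2.
With 3 states:
        0   1  
>  s0   s0  s1 
   s1   s0  s2 
 * s2   s2  s2 
(> = start, * = accepting)

start=s0; accept=s2; s0-0->s0; s0-1->s1; s1-0->s0; s1-1->s2; s2-0->s2; s2-1->s2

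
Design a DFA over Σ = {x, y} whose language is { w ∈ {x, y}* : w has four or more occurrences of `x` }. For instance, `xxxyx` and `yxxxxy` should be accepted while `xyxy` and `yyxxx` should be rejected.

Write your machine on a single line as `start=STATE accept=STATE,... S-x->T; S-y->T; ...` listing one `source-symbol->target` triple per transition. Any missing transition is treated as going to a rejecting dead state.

start=A; accept=E,F; A-x->B; A-y->A; B-x->C; B-y->B; C-x->D; C-y->C; D-x->E; D-y->D; E-x->F; E-y->E; F-x->F; F-y->F

Only the number of `x`s matters, and only up to 5. Make a chain A → B → C → D → E → F advanced by each `x` (with F absorbing); every other symbol self-loops. The accepting set is {E, F}.
With 6 states:
       x  y 
>  A   B  A 
   B   C  B 
   C   D  C 
   D   E  D 
 * E   F  E 
 * F   F  F 
(> = start, * = accepting)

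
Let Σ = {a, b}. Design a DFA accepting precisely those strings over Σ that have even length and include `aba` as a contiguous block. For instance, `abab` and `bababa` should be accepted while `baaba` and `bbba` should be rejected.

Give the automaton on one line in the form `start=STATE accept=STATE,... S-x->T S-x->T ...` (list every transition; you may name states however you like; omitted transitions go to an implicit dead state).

Handle the two conditions separately and then intersect. The first has 2 states tracking the input length modulo 2; the second has 4 states tracking whether and how much of `aba` has been seen. A product state is a pair (one from each), accepting exactly when both do.
An 8-state machine:
        a   b  
>  q0   q1  q2 
   q1   q3  q4 
   q2   q3  q0 
   q3   q1  q5 
   q4   q6  q2 
   q5   q7  q0 
   q6   q7  q7 
 * q7   q6  q6 
(> = start, * = accepting)

start=q0 accept=q7 q0-a->q1 q0-b->q2 q1-a->q3 q1-b->q4 q2-a->q3 q2-b->q0 q3-a->q1 q3-b->q5 q4-a->q6 q4-b->q2 q5-a->q7 q5-b->q0 q6-a->q7 q6-b->q7 q7-a->q6 q7-b->q6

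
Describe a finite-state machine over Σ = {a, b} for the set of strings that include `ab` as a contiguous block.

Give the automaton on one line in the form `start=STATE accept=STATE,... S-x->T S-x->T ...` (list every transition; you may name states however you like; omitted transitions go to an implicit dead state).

start=S0 accept=S2 S0-a->S1 S0-b->S0 S1-a->S1 S1-b->S2 S2-a->S2 S2-b->S2

States S0..S1 record the length of the longest prefix of `ab` that matches the current input suffix. Reaching S2 means `ab` has been seen, and we stay there forever. Accept from S2.
        a   b  
>  S0   S1  S0 
   S1   S1  S2 
 * S2   S2  S2 
(> = start, * = accepting)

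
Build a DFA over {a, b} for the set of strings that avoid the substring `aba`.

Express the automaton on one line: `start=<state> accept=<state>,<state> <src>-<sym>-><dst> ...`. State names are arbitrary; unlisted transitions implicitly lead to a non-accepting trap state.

Track partial matches of the forbidden pattern `aba`. State q3 is a dead state reached once `aba` has occurred; every other state accepts. q0 means no part of `aba` is currently matched.
        a   b  
>* q0   q1  q0 
 * q1   q1  q2 
 * q2   q3  q0 
   q3   q3  q3 
(> = start, * = accepting)

start=q0 accept=q0,q1,q2 q0-a->q1 q0-b->q0 q1-a->q1 q1-b->q2 q2-a->q3 q2-b->q0 q3-a->q3 q3-b->q3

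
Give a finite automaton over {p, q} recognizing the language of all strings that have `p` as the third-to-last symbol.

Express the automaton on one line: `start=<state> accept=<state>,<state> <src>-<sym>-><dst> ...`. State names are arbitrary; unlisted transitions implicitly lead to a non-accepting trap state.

start=S0 accept=S7,S8,S9,S10 S0-p->S1 S0-q->S2 S1-p->S3 S1-q->S4 S2-p->S5 S2-q->S6 S3-p->S7 S3-q->S8 S4-p->S9 S4-q->S10 S5-p->S11 S5-q->S12 S6-p->S13 S6-q->S14 S7-p->S7 S7-q->S8 S8-p->S9 S8-q->S10 S9-p->S11 S9-q->S12 S10-p->S13 S10-q->S14 S11-p->S7 S11-q->S8 S12-p->S9 S12-q->S10 S13-p->S11 S13-q->S12 S14-p->S13 S14-q->S14

Because acceptance depends on a position counted from the end, the machine has to buffer the most recent 3 symbols. Make each state the string of the last up-to-3 symbols read; on input `x` shift the window left and append `x`. Accept when the buffered window has length 3 and begins with `p`.
A 15-state machine:
          p    q  
>  S0     S1   S2 
   S1     S3   S4 
   S2     S5   S6 
   S3     S7   S8 
   S4     S9  S10 
   S5    S11  S12 
   S6    S13  S14 
 * S7     S7   S8 
 * S8     S9  S10 
 * S9    S11  S12 
 * S10   S13  S14 
   S11    S7   S8 
   S12    S9  S10 
   S13   S11  S12 
   S14   S13  S14 
(> = start, * = accepting)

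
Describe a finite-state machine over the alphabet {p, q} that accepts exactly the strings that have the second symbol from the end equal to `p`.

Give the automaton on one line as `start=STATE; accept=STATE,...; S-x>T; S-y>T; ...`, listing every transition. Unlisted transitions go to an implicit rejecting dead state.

A DFA must remember the last 2 symbols (since which symbol is second-to-last isn't known until the input ends). Use one state per possible window of the last ≤2 symbols; accept from those whose window starts with `p`.
        p   q  
>  s0   s1  s2 
   s1   s3  s4 
   s2   s5  s6 
 * s3   s3  s4 
 * s4   s5  s6 
   s5   s3  s4 
   s6   s5  s6 
(> = start, * = accepting)

start=s0; accept=s3,s4; s0-p>s1; s0-q>s2; s1-p>s3; s1-q>s4; s2-p>s5; s2-q>s6; s3-p>s3; s3-q>s4; s4-p>s5; s4-q>s6; s5-p>s3; s5-q>s4; s6-p>s5; s6-q>s6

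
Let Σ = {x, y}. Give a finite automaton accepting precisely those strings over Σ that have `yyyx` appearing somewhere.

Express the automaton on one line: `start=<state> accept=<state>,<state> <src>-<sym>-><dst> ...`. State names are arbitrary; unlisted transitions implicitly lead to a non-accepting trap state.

start=q0 accept=q4 q0-x->q0 q0-y->q1 q1-x->q0 q1-y->q2 q2-x->q0 q2-y->q3 q3-x->q4 q3-y->q3 q4-x->q4 q4-y->q4

States q0..q3 record the length of the longest prefix of `yyyx` that matches the current input suffix. Reaching q4 means `yyyx` has been seen, and we stay there forever. Accept from q4.
5 states suffice.
        x   y  
>  q0   q0  q1 
   q1   q0  q2 
   q2   q0  q3 
   q3   q4  q3 
 * q4   q4  q4 
(> = start, * = accepting)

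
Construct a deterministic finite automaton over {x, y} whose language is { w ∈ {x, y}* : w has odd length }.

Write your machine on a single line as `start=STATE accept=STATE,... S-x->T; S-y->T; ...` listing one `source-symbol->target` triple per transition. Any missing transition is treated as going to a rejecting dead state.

Count input length modulo 2: every symbol advances one step around the cycle q0 → q1 → q0. Accept at q1.
A 2-state machine:
        x   y  
>  q0   q1  q1 
 * q1   q0  q0 
(> = start, * = accepting)

start=q0; accept=q1; q0-x->q1; q0-y->q1; q1-x->q0; q1-y->q0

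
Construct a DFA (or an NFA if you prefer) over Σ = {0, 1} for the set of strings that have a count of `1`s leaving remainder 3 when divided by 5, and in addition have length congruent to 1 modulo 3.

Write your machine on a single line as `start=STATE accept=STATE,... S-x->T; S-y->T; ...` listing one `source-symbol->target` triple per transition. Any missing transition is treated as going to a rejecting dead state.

start=q0; accept=q10; q0-0->q1; q0-1->q2; q1-0->q3; q1-1->q4; q2-0->q4; q2-1->q5; q3-0->q0; q3-1->q6; q4-0->q6; q4-1->q7; q5-0->q7; q5-1->q8; q6-0->q2; q6-1->q9; q7-0->q9; q7-1->q10; q8-0->q10; q8-1->q11; q9-0->q5; q9-1->q12; q10-0->q12; q10-1->q13; q11-0->q13; q11-1->q3; q12-0->q8; q12-1->q14; q13-0->q14; q13-1->q0; q14-0->q11; q14-1->q1

Handle the two conditions separately and then intersect. One (5 states) tracks the count of `1`s modulo 5; the other (3 states) tracks the input length modulo 3. Each combined state is a pair, one component from each; accept when both components accept.
A 15-state machine:
          0    1  
>  q0     q1   q2 
   q1     q3   q4 
   q2     q4   q5 
   q3     q0   q6 
   q4     q6   q7 
   q5     q7   q8 
   q6     q2   q9 
   q7     q9  q10 
   q8    q10  q11 
   q9     q5  q12 
 * q10   q12  q13 
   q11   q13   q3 
   q12    q8  q14 
   q13   q14   q0 
   q14   q11   q1 
(> = start, * = accepting)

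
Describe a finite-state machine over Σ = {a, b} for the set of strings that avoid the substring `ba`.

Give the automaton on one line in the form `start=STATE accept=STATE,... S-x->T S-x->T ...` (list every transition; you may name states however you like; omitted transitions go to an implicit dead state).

start=q0 accept=q0,q1 q0-a->q0 q0-b->q1 q1-a->q2 q1-b->q1 q2-a->q2 q2-b->q2

Track partial matches of the forbidden pattern `ba`. State q2 is a dead state reached once `ba` has occurred; every other state accepts. q0 means no part of `ba` is currently matched.
A 3-state machine:
        a   b  
>* q0   q0  q1 
 * q1   q2  q1 
   q2   q2  q2 
(> = start, * = accepting)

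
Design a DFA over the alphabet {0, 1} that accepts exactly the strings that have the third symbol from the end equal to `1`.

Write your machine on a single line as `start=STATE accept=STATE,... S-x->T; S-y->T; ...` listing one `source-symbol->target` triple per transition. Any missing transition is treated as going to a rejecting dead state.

A DFA must remember the last 3 symbols (since which symbol is third-to-last isn't known until the input ends). Use one state per possible window of the last ≤3 symbols; accept from those whose window starts with `1`.
A 15-state machine:
       0  1 
>  A   B  C 
   B   D  E 
   C   F  G 
   D   H  I 
   E   J  K 
   F   L  M 
   G   N  O 
   H   H  I 
   I   J  K 
   J   L  M 
   K   N  O 
 * L   H  I 
 * M   J  K 
 * N   L  M 
 * O   N  O 
(> = start, * = accepting)

start=A; accept=L,M,N,O; A-0->B; A-1->C; B-0->D; B-1->E; C-0->F; C-1->G; D-0->H; D-1->I; E-0->J; E-1->K; F-0->L; F-1->M; G-0->N; G-1->O; H-0->H; H-1->I; I-0->J; I-1->K; J-0->L; J-1->M; K-0->N; K-1->O; L-0->H; L-1->I; M-0->J; M-1->K; N-0->L; N-1->M; O-0->N; O-1->O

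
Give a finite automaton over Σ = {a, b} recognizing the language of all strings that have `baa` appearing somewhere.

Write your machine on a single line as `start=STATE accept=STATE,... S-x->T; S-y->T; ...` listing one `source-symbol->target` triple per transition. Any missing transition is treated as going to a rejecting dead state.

start=q0; accept=q3; q0-a->q0; q0-b->q1; q1-a->q2; q1-b->q1; q2-a->q3; q2-b->q1; q3-a->q3; q3-b->q3

Track how much of `baa` has been matched so far: state q0 is no progress, q3 is the absorbing accept state reached once `baa` has occurred. Intermediate states record partial matches; on a mismatch, fall back to the longest reusable overlap.
With 4 states:
        a   b  
>  q0   q0  q1 
   q1   q2  q1 
   q2   q3  q1 
 * q3   q3  q3 
(> = start, * = accepting)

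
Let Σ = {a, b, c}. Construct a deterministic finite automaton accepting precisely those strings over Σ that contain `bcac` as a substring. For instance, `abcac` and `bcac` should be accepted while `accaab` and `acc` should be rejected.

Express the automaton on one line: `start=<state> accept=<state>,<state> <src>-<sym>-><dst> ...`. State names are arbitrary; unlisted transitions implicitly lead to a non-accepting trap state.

start=q0 accept=q4 q0-a->q0 q0-b->q1 q0-c->q0 q1-a->q0 q1-b->q1 q1-c->q2 q2-a->q3 q2-b->q1 q2-c->q0 q3-a->q0 q3-b->q1 q3-c->q4 q4-a->q4 q4-b->q4 q4-c->q4

Track how much of `bcac` has been matched so far: state q0 is no progress, q4 is the absorbing accept state reached once `bcac` has occurred. Intermediate states record partial matches; on a mismatch, fall back to the longest reusable overlap.
With 5 states:
        a   b   c  
>  q0   q0  q1  q0 
   q1   q0  q1  q2 
   q2   q3  q1  q0 
   q3   q0  q1  q4 
 * q4   q4  q4  q4 
(> = start, * = accepting)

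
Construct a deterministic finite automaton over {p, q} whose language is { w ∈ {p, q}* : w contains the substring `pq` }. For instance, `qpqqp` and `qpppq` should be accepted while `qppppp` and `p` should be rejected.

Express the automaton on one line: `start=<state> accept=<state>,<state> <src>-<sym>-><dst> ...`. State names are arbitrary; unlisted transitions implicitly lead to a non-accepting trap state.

start=A accept=C A-p->B A-q->A B-p->B B-q->C C-p->C C-q->C

Track how much of `pq` has been matched so far: state A is no progress, C is the absorbing accept state reached once `pq` has occurred. Intermediate states record partial matches; on a mismatch, fall back to the longest reusable overlap.
With 3 states:
       p  q 
>  A   B  A 
   B   B  C 
 * C   C  C 
(> = start, * = accepting)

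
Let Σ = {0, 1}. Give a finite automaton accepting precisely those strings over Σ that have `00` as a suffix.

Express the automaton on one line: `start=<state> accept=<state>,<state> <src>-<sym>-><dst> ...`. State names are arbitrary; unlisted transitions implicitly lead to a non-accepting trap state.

start=q0 accept=q2 q0-0->q1 q0-1->q0 q1-0->q2 q1-1->q0 q2-0->q2 q2-1->q0

Remember how much of `00` the current input suffix matches. State q0 means no match yet; q1 means the last symbol is `0`; q2 means the last 2 symbols are `00`. Only q2 accepts. On a mismatch, fall back to the longest proper suffix that is still a prefix of `00`.
3 states suffice.
        0   1  
>  q0   q1  q0 
   q1   q2  q0 
 * q2   q2  q0 
(> = start, * = accepting)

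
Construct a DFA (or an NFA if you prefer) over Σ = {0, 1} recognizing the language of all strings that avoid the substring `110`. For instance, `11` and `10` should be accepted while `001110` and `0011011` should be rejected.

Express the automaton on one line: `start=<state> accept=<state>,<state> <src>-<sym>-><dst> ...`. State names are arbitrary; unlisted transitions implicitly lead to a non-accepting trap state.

This is the complement of 'contains `110`'. Use the same substring-matching states — q0 through q3 holding how much of `110` has just been matched — but flip the accepting set: everything except the trap q3 accepts.
A 4-state machine:
        0   1  
>* q0   q0  q1 
 * q1   q0  q2 
 * q2   q3  q2 
   q3   q3  q3 
(> = start, * = accepting)

start=q0 accept=q0,q1,q2 q0-0->q0 q0-1->q1 q1-0->q0 q1-1->q2 q2-0->q3 q2-1->q2 q3-0->q3 q3-1->q3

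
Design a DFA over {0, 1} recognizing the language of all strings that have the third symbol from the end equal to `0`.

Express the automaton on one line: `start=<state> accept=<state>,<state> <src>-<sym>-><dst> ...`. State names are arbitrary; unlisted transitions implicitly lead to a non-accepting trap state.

Because acceptance depends on a position counted from the end, the machine has to buffer the most recent 3 symbols. Make each state the string of the last up-to-3 symbols read; on input `x` shift the window left and append `x`. Accept when the buffered window has length 3 and begins with `0`.
15 states suffice.
          0    1  
>  q0     q1   q2 
   q1     q3   q4 
   q2     q5   q6 
   q3     q7   q8 
   q4     q9  q10 
   q5    q11  q12 
   q6    q13  q14 
 * q7     q7   q8 
 * q8     q9  q10 
 * q9    q11  q12 
 * q10   q13  q14 
   q11    q7   q8 
   q12    q9  q10 
   q13   q11  q12 
   q14   q13  q14 
(> = start, * = accepting)

start=q0 accept=q7,q8,q9,q10 q0-0->q1 q0-1->q2 q1-0->q3 q1-1->q4 q2-0->q5 q2-1->q6 q3-0->q7 q3-1->q8 q4-0->q9 q4-1->q10 q5-0->q11 q5-1->q12 q6-0->q13 q6-1->q14 q7-0->q7 q7-1->q8 q8-0->q9 q8-1->q10 q9-0->q11 q9-1->q12 q10-0->q13 q10-1->q14 q11-0->q7 q11-1->q8 q12-0->q9 q12-1->q10 q13-0->q11 q13-1->q12 q14-0->q13 q14-1->q14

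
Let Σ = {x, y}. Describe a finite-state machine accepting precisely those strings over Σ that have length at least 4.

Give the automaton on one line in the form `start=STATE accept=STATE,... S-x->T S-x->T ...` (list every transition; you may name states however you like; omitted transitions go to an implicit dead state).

Count input length up to 5: every symbol moves from s0 toward s5, which means 'more than 4' and absorbs. Accept from {s4, s5}.
With 6 states:
        x   y  
>  s0   s1  s1 
   s1   s2  s2 
   s2   s3  s3 
   s3   s4  s4 
 * s4   s5  s5 
 * s5   s5  s5 
(> = start, * = accepting)

start=s0 accept=s4,s5 s0-x->s1 s0-y->s1 s1-x->s2 s1-y->s2 s2-x->s3 s2-y->s3 s3-x->s4 s3-y->s4 s4-x->s5 s4-y->s5 s5-x->s5 s5-y->s5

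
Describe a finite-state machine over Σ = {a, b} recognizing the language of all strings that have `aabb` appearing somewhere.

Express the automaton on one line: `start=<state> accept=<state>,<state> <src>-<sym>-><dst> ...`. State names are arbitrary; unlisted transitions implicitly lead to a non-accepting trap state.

start=q0 accept=q4 q0-a->q1 q0-b->q0 q1-a->q2 q1-b->q0 q2-a->q2 q2-b->q3 q3-a->q1 q3-b->q4 q4-a->q4 q4-b->q4

Track how much of `aabb` has been matched so far: state q0 is no progress, q4 is the absorbing accept state reached once `aabb` has occurred. Intermediate states record partial matches; on a mismatch, fall back to the longest reusable overlap.
        a   b  
>  q0   q1  q0 
   q1   q2  q0 
   q2   q2  q3 
   q3   q1  q4 
 * q4   q4  q4 
(> = start, * = accepting)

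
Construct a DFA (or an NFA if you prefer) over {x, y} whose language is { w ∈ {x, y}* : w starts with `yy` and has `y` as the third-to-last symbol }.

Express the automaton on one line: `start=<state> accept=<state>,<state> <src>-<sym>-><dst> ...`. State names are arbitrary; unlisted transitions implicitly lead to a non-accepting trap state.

Run two small machines in parallel and take their product. The first has 4 states tracking whether the input so far still matches the prefix `yy`; the second has 15 states tracking the last 3 symbols read. A product state is a pair (one from each), accepting exactly when both do.
23 states suffice.
          x    y  
>  q0     q1   q2 
   q1     q3   q4 
   q2     q5   q6 
   q3     q7   q8 
   q4     q9  q10 
   q5    q11  q12 
   q6    q13  q14 
   q7     q7   q8 
   q8     q9  q10 
   q9    q11  q12 
   q10   q15  q16 
   q11    q7   q8 
   q12    q9  q10 
 * q13   q17  q18 
 * q14   q13  q14 
   q15   q11  q12 
   q16   q15  q16 
 * q17   q19  q20 
 * q18   q21  q22 
   q19   q19  q20 
   q20   q21  q22 
   q21   q17  q18 
   q22   q13  q14 
(> = start, * = accepting)

start=q0 accept=q13,q14,q17,q18 q0-x->q1 q0-y->q2 q1-x->q3 q1-y->q4 q2-x->q5 q2-y->q6 q3-x->q7 q3-y->q8 q4-x->q9 q4-y->q10 q5-x->q11 q5-y->q12 q6-x->q13 q6-y->q14 q7-x->q7 q7-y->q8 q8-x->q9 q8-y->q10 q9-x->q11 q9-y->q12 q10-x->q15 q10-y->q16 q11-x->q7 q11-y->q8 q12-x->q9 q12-y->q10 q13-x->q17 q13-y->q18 q14-x->q13 q14-y->q14 q15-x->q11 q15-y->q12 q16-x->q15 q16-y->q16 q17-x->q19 q17-y->q20 q18-x->q21 q18-y->q22 q19-x->q19 q19-y->q20 q20-x->q21 q20-y->q22 q21-x->q17 q21-y->q18 q22-x->q13 q22-y->q14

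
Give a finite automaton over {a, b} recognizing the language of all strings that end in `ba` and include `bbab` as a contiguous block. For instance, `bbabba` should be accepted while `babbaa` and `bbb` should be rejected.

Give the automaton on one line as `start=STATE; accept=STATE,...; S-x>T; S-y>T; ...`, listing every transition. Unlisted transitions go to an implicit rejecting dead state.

Build one automaton per condition and run them in lockstep. The first has 3 states tracking how much of the suffix `ba` has currently been matched; the second has 5 states tracking whether and how much of `bbab` has been seen. A product state is a pair (one from each), accepting exactly when both do. After merging equivalent states the machine shrinks.
A 7-state machine:
        a   b  
>  s0   s0  s1 
   s1   s0  s2 
   s2   s3  s2 
   s3   s0  s4 
   s4   s5  s4 
 * s5   s6  s4 
   s6   s6  s4 
(> = start, * = accepting)

start=s0; accept=s5; s0-a>s0; s0-b>s1; s1-a>s0; s1-b>s2; s2-a>s3; s2-b>s2; s3-a>s0; s3-b>s4; s4-a>s5; s4-b>s4; s5-a>s6; s5-b>s4; s6-a>s6; s6-b>s4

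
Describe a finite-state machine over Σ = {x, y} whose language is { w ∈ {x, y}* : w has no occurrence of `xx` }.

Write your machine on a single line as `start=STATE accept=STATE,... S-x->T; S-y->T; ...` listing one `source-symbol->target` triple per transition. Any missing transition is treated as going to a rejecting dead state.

This is the complement of 'contains `xx`'. Use the same substring-matching states — S0 through S2 holding how much of `xx` has just been matched — but flip the accepting set: everything except the trap S2 accepts.
A 3-state machine:
        x   y  
>* S0   S1  S0 
 * S1   S2  S0 
   S2   S2  S2 
(> = start, * = accepting)

start=S0; accept=S0,S1; S0-x->S1; S0-y->S0; S1-x->S2; S1-y->S0; S2-x->S2; S2-y->S2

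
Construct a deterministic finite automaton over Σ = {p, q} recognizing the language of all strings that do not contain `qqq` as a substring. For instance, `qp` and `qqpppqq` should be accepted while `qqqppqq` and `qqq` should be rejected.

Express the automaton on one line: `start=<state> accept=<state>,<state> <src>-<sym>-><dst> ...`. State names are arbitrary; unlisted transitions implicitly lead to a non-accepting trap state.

Track partial matches of the forbidden pattern `qqq`. State s3 is a dead state reached once `qqq` has occurred; every other state accepts. s0 means no part of `qqq` is currently matched.
With 4 states:
        p   q  
>* s0   s0  s1 
 * s1   s0  s2 
 * s2   s0  s3 
   s3   s3  s3 
(> = start, * = accepting)

start=s0 accept=s0,s1,s2 s0-p->s0 s0-q->s1 s1-p->s0 s1-q->s2 s2-p->s0 s2-q->s3 s3-p->s3 s3-q->s3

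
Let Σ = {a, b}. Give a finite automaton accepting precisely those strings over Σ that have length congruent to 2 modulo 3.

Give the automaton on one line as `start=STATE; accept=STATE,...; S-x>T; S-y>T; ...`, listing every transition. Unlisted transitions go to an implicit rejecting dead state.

Count input length modulo 3: every symbol advances one step around the cycle q0 → q1 → q2 → q0. Accept at q2.
3 states suffice.
        a   b  
>  q0   q1  q1 
   q1   q2  q2 
 * q2   q0  q0 
(> = start, * = accepting)

start=q0; accept=q2; q0-a>q1; q0-b>q1; q1-a>q2; q1-b>q2; q2-a>q0; q2-b>q0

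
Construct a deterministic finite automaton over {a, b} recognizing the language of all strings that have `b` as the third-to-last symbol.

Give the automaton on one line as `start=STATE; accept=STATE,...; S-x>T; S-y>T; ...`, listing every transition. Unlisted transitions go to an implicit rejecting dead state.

Because acceptance depends on a position counted from the end, the machine has to buffer the most recent 3 symbols. Make each state the string of the last up-to-3 symbols read; on input `x` shift the window left and append `x`. Accept when the buffered window has length 3 and begins with `b`.
A 15-state machine:
          a    b  
>  q0     q1   q2 
   q1     q3   q4 
   q2     q5   q6 
   q3     q7   q8 
   q4     q9  q10 
   q5    q11  q12 
   q6    q13  q14 
   q7     q7   q8 
   q8     q9  q10 
   q9    q11  q12 
   q10   q13  q14 
 * q11    q7   q8 
 * q12    q9  q10 
 * q13   q11  q12 
 * q14   q13  q14 
(> = start, * = accepting)

start=q0; accept=q11,q12,q13,q14; q0-a>q1; q0-b>q2; q1-a>q3; q1-b>q4; q2-a>q5; q2-b>q6; q3-a>q7; q3-b>q8; q4-a>q9; q4-b>q10; q5-a>q11; q5-b>q12; q6-a>q13; q6-b>q14; q7-a>q7; q7-b>q8; q8-a>q9; q8-b>q10; q9-a>q11; q9-b>q12; q10-a>q13; q10-b>q14; q11-a>q7; q11-b>q8; q12-a>q9; q12-b>q10; q13-a>q11; q13-b>q12; q14-a>q13; q14-b>q14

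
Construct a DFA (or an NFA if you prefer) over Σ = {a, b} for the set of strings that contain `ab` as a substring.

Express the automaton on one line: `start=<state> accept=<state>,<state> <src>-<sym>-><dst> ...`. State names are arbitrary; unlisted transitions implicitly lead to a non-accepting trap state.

Track how much of `ab` has been matched so far: state q0 is no progress, q2 is the absorbing accept state reached once `ab` has occurred. Intermediate states record partial matches; on a mismatch, fall back to the longest reusable overlap.
3 states suffice.
        a   b  
>  q0   q1  q0 
   q1   q1  q2 
 * q2   q2  q2 
(> = start, * = accepting)

start=q0 accept=q2 q0-a->q1 q0-b->q0 q1-a->q1 q1-b->q2 q2-a->q2 q2-b->q2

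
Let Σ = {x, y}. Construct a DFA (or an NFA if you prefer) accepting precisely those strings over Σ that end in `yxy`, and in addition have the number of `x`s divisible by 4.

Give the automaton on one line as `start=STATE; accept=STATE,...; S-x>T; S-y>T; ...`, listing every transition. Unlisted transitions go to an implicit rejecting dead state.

Run two small machines in parallel and take their product. One (4 states) tracks how much of the suffix `yxy` has currently been matched; the other (4 states) tracks the count of `x`s modulo 4. Each combined state is a pair, one component from each; accept when both components accept.
16 states suffice.
          x    y  
>  q0     q1   q2 
   q1     q3   q4 
   q2     q5   q2 
   q3     q6   q7 
   q4     q8   q4 
   q5     q3   q9 
   q6     q0  q10 
   q7    q11   q7 
   q8     q6  q12 
   q9     q8   q4 
   q10   q13  q10 
   q11    q0  q14 
   q12   q11   q7 
   q13    q1  q15 
   q14   q13  q10 
 * q15    q5   q2 
(> = start, * = accepting)

start=q0; accept=q15; q0-x>q1; q0-y>q2; q1-x>q3; q1-y>q4; q2-x>q5; q2-y>q2; q3-x>q6; q3-y>q7; q4-x>q8; q4-y>q4; q5-x>q3; q5-y>q9; q6-x>q0; q6-y>q10; q7-x>q11; q7-y>q7; q8-x>q6; q8-y>q12; q9-x>q8; q9-y>q4; q10-x>q13; q10-y>q10; q11-x>q0; q11-y>q14; q12-x>q11; q12-y>q7; q13-x>q1; q13-y>q15; q14-x>q13; q14-y>q10; q15-x>q5; q15-y>q2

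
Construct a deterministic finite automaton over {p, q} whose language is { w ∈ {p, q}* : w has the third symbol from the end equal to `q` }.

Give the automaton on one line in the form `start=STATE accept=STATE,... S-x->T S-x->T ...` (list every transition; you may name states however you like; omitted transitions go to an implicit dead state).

start=A accept=L,M,N,O A-p->B A-q->C B-p->D B-q->E C-p->F C-q->G D-p->H D-q->I E-p->J E-q->K F-p->L F-q->M G-p->N G-q->O H-p->H H-q->I I-p->J I-q->K J-p->L J-q->M K-p->N K-q->O L-p->H L-q->I M-p->J M-q->K N-p->L N-q->M O-p->N O-q->O

Because acceptance depends on a position counted from the end, the machine has to buffer the most recent 3 symbols. Make each state the string of the last up-to-3 symbols read; on input `x` shift the window left and append `x`. Accept when the buffered window has length 3 and begins with `q`.
With 15 states:
       p  q 
>  A   B  C 
   B   D  E 
   C   F  G 
   D   H  I 
   E   J  K 
   F   L  M 
   G   N  O 
   H   H  I 
   I   J  K 
   J   L  M 
   K   N  O 
 * L   H  I 
 * M   J  K 
 * N   L  M 
 * O   N  O 
(> = start, * = accepting)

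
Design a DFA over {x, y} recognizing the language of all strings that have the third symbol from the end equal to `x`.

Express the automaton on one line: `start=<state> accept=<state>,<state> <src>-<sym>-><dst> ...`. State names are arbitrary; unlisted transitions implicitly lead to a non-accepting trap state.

start=q0 accept=q7,q8,q9,q10 q0-x->q1 q0-y->q2 q1-x->q3 q1-y->q4 q2-x->q5 q2-y->q6 q3-x->q7 q3-y->q8 q4-x->q9 q4-y->q10 q5-x->q11 q5-y->q12 q6-x->q13 q6-y->q14 q7-x->q7 q7-y->q8 q8-x->q9 q8-y->q10 q9-x->q11 q9-y->q12 q10-x->q13 q10-y->q14 q11-x->q7 q11-y->q8 q12-x->q9 q12-y->q10 q13-x->q11 q13-y->q12 q14-x->q13 q14-y->q14

Because acceptance depends on a position counted from the end, the machine has to buffer the most recent 3 symbols. Make each state the string of the last up-to-3 symbols read; on input `x` shift the window left and append `x`. Accept when the buffered window has length 3 and begins with `x`.
A 15-state machine:
          x    y  
>  q0     q1   q2 
   q1     q3   q4 
   q2     q5   q6 
   q3     q7   q8 
   q4     q9  q10 
   q5    q11  q12 
   q6    q13  q14 
 * q7     q7   q8 
 * q8     q9  q10 
 * q9    q11  q12 
 * q10   q13  q14 
   q11    q7   q8 
   q12    q9  q10 
   q13   q11  q12 
   q14   q13  q14 
(> = start, * = accepting)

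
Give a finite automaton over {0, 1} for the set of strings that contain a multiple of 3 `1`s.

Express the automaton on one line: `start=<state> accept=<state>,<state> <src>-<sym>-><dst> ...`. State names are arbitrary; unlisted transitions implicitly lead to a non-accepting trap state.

start=q0 accept=q0 q0-0->q0 q0-1->q1 q1-0->q1 q1-1->q2 q2-0->q2 q2-1->q0

The only thing that matters is how many `1`s have appeared, reduced mod 3. Use one state per residue: q0 for 0, …, q2 for 2. Reading `1` moves to the next residue; anything else stays put. q0 is accepting.
With 3 states:
        0   1  
>* q0   q0  q1 
   q1   q1  q2 
   q2   q2  q0 
(> = start, * = accepting)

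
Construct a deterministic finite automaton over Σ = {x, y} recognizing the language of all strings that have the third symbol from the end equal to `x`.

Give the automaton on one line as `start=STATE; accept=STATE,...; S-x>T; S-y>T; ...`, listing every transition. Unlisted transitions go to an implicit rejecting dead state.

A DFA must remember the last 3 symbols (since which symbol is third-to-last isn't known until the input ends). Use one state per possible window of the last ≤3 symbols; accept from those whose window starts with `x`.
A 15-state machine:
          x    y  
>  q0     q1   q2 
   q1     q3   q4 
   q2     q5   q6 
   q3     q7   q8 
   q4     q9  q10 
   q5    q11  q12 
   q6    q13  q14 
 * q7     q7   q8 
 * q8     q9  q10 
 * q9    q11  q12 
 * q10   q13  q14 
   q11    q7   q8 
   q12    q9  q10 
   q13   q11  q12 
   q14   q13  q14 
(> = start, * = accepting)

start=q0; accept=q7,q8,q9,q10; q0-x>q1; q0-y>q2; q1-x>q3; q1-y>q4; q2-x>q5; q2-y>q6; q3-x>q7; q3-y>q8; q4-x>q9; q4-y>q10; q5-x>q11; q5-y>q12; q6-x>q13; q6-y>q14; q7-x>q7; q7-y>q8; q8-x>q9; q8-y>q10; q9-x>q11; q9-y>q12; q10-x>q13; q10-y>q14; q11-x>q7; q11-y>q8; q12-x>q9; q12-y>q10; q13-x>q11; q13-y>q12; q14-x>q13; q14-y>q14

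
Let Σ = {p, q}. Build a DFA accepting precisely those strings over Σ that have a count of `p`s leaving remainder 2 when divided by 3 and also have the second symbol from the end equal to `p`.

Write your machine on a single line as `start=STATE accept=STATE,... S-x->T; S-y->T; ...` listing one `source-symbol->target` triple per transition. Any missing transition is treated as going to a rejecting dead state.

start=s0; accept=s3,s8; s0-p->s1; s0-q->s2; s1-p->s3; s1-q->s4; s2-p->s5; s2-q->s6; s3-p->s7; s3-q->s8; s4-p->s9; s4-q->s10; s5-p->s3; s5-q->s4; s6-p->s5; s6-q->s6; s7-p->s11; s7-q->s12; s8-p->s13; s8-q->s14; s9-p->s7; s9-q->s8; s10-p->s9; s10-q->s10; s11-p->s3; s11-q->s4; s12-p->s5; s12-q->s6; s13-p->s11; s13-q->s12; s14-p->s13; s14-q->s14

Build one automaton per condition and run them in lockstep. One (3 states) tracks the count of `p`s modulo 3; the other (7 states) tracks the last 2 symbols read. Each combined state is a pair, one component from each; accept when both components accept.
With 15 states:
          p    q  
>  s0     s1   s2 
   s1     s3   s4 
   s2     s5   s6 
 * s3     s7   s8 
   s4     s9  s10 
   s5     s3   s4 
   s6     s5   s6 
   s7    s11  s12 
 * s8    s13  s14 
   s9     s7   s8 
   s10    s9  s10 
   s11    s3   s4 
   s12    s5   s6 
   s13   s11  s12 
   s14   s13  s14 
(> = start, * = accepting)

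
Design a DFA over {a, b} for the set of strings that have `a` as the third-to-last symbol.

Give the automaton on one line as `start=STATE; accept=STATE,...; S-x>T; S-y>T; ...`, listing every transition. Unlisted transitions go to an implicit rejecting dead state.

start=s0; accept=s7,s8,s9,s10; s0-a>s1; s0-b>s2; s1-a>s3; s1-b>s4; s2-a>s5; s2-b>s6; s3-a>s7; s3-b>s8; s4-a>s9; s4-b>s10; s5-a>s11; s5-b>s12; s6-a>s13; s6-b>s14; s7-a>s7; s7-b>s8; s8-a>s9; s8-b>s10; s9-a>s11; s9-b>s12; s10-a>s13; s10-b>s14; s11-a>s7; s11-b>s8; s12-a>s9; s12-b>s10; s13-a>s11; s13-b>s12; s14-a>s13; s14-b>s14

Because acceptance depends on a position counted from the end, the machine has to buffer the most recent 3 symbols. Make each state the string of the last up-to-3 symbols read; on input `x` shift the window left and append `x`. Accept when the buffered window has length 3 and begins with `a`.
With 15 states:
          a    b  
>  s0     s1   s2 
   s1     s3   s4 
   s2     s5   s6 
   s3     s7   s8 
   s4     s9  s10 
   s5    s11  s12 
   s6    s13  s14 
 * s7     s7   s8 
 * s8     s9  s10 
 * s9    s11  s12 
 * s10   s13  s14 
   s11    s7   s8 
   s12    s9  s10 
   s13   s11  s12 
   s14   s13  s14 
(> = start, * = accepting)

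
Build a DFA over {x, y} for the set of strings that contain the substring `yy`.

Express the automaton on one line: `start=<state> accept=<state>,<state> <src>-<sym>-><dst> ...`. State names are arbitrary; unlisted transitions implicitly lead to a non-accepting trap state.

Track how much of `yy` has been matched so far: state q0 is no progress, q2 is the absorbing accept state reached once `yy` has occurred. Intermediate states record partial matches; on a mismatch, fall back to the longest reusable overlap.
A 3-state machine:
        x   y  
>  q0   q0  q1 
   q1   q0  q2 
 * q2   q2  q2 
(> = start, * = accepting)

start=q0 accept=q2 q0-x->q0 q0-y->q1 q1-x->q0 q1-y->q2 q2-x->q2 q2-y->q2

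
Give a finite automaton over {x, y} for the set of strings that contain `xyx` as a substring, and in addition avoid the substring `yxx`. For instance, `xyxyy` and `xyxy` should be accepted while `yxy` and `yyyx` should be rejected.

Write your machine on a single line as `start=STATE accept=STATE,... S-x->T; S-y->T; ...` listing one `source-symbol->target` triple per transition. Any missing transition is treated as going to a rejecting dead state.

Handle the two conditions separately and then intersect. The first has 4 states tracking whether and how much of `xyx` has been seen; the second has 4 states tracking partial matches of the forbidden pattern `yxx`. A product state is a pair (one from each), accepting exactly when both do.
An 11-state machine:
          x    y  
>  S0     S1   S2 
   S1     S1   S3 
   S2     S4   S2 
   S3     S5   S2 
   S4     S6   S3 
 * S5     S7   S8 
   S6     S6   S9 
   S7     S7   S7 
 * S8     S5   S8 
   S9     S7  S10 
   S10    S6  S10 
(> = start, * = accepting)

start=S0; accept=S5,S8; S0-x->S1; S0-y->S2; S1-x->S1; S1-y->S3; S2-x->S4; S2-y->S2; S3-x->S5; S3-y->S2; S4-x->S6; S4-y->S3; S5-x->S7; S5-y->S8; S6-x->S6; S6-y->S9; S7-x->S7; S7-y->S7; S8-x->S5; S8-y->S8; S9-x->S7; S9-y->S10; S10-x->S6; S10-y->S10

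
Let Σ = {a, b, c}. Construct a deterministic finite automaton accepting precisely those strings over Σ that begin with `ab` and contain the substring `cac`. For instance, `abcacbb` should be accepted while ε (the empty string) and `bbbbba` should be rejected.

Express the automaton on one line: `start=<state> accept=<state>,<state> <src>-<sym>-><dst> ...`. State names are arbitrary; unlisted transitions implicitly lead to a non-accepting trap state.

start=q0 accept=q6 q0-a->q1 q0-b->q2 q0-c->q2 q1-a->q2 q1-b->q3 q1-c->q2 q2-a->q2 q2-b->q2 q2-c->q2 q3-a->q3 q3-b->q3 q3-c->q4 q4-a->q5 q4-b->q3 q4-c->q4 q5-a->q3 q5-b->q3 q5-c->q6 q6-a->q6 q6-b->q6 q6-c->q6

Handle the two conditions separately and then intersect. One (4 states) tracks whether the input so far still matches the prefix `ab`; the other (4 states) tracks whether and how much of `cac` has been seen. Each combined state is a pair, one component from each; accept when both components accept. Equivalent product states are then merged.
        a   b   c  
>  q0   q1  q2  q2 
   q1   q2  q3  q2 
   q2   q2  q2  q2 
   q3   q3  q3  q4 
   q4   q5  q3  q4 
   q5   q3  q3  q6 
 * q6   q6  q6  q6 
(> = start, * = accepting)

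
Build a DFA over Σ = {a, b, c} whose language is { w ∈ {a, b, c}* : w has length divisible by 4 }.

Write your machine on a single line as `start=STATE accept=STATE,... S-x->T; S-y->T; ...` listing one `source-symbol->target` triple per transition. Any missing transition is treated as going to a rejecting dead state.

start=S0; accept=S0; S0-a->S1; S0-b->S1; S0-c->S1; S1-a->S2; S1-b->S2; S1-c->S2; S2-a->S3; S2-b->S3; S2-c->S3; S3-a->S0; S3-b->S0; S3-c->S0

Count input length modulo 4: every symbol advances one step around the cycle S0 → S1 → S2 → S3 → S0. Accept at S0.
A 4-state machine:
        a   b   c  
>* S0   S1  S1  S1 
   S1   S2  S2  S2 
   S2   S3  S3  S3 
   S3   S0  S0  S0 
(> = start, * = accepting)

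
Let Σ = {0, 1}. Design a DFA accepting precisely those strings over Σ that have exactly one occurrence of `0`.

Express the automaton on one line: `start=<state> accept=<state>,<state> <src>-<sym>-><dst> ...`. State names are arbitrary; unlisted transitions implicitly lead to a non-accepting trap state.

start=S0 accept=S1 S0-0->S1 S0-1->S0 S1-0->S2 S1-1->S1 S2-0->S2 S2-1->S2

Only the number of `0`s matters, and only up to 2. Make a chain S0 → S1 → S2 advanced by each `0` (with S2 absorbing); every other symbol self-loops. The accepting set is {S1}.
With 3 states:
        0   1  
>  S0   S1  S0 
 * S1   S2  S1 
   S2   S2  S2 
(> = start, * = accepting)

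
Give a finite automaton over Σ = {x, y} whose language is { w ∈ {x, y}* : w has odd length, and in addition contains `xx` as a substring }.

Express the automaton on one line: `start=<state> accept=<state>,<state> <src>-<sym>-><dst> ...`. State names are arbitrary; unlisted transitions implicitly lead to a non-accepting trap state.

start=S0 accept=S5 S0-x->S1 S0-y->S2 S1-x->S3 S1-y->S0 S2-x->S4 S2-y->S0 S3-x->S5 S3-y->S5 S4-x->S5 S4-y->S2 S5-x->S3 S5-y->S3

Build one automaton per condition and run them in lockstep. One (2 states) tracks the input length modulo 2; the other (3 states) tracks whether and how much of `xx` has been seen. Each combined state is a pair, one component from each; accept when both components accept.
With 6 states:
        x   y  
>  S0   S1  S2 
   S1   S3  S0 
   S2   S4  S0 
   S3   S5  S5 
   S4   S5  S2 
 * S5   S3  S3 
(> = start, * = accepting)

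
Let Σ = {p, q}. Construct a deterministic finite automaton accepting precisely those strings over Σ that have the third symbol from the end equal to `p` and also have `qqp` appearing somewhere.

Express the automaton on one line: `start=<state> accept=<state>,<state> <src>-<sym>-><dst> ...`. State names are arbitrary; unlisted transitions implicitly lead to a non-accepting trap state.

start=A accept=R,S,T,U A-p->B A-q->C B-p->D B-q->E C-p->F C-q->G D-p->H D-q->I E-p->J E-q->K F-p->L F-q->M G-p->N G-q->O H-p->H H-q->I I-p->J I-q->K J-p->L J-q->M K-p->N K-q->O L-p->H L-q->I M-p->J M-q->K N-p->P N-q->Q O-p->N O-q->O P-p->R P-q->S Q-p->T Q-q->U R-p->R R-q->S S-p->T S-q->U T-p->P T-q->Q U-p->N U-q->V V-p->N V-q->V

Handle the two conditions separately and then intersect. The first has 15 states tracking the last 3 symbols read; the second has 4 states tracking whether and how much of `qqp` has been seen. A product state is a pair (one from each), accepting exactly when both do.
22 states suffice.
       p  q 
>  A   B  C 
   B   D  E 
   C   F  G 
   D   H  I 
   E   J  K 
   F   L  M 
   G   N  O 
   H   H  I 
   I   J  K 
   J   L  M 
   K   N  O 
   L   H  I 
   M   J  K 
   N   P  Q 
   O   N  O 
   P   R  S 
   Q   T  U 
 * R   R  S 
 * S   T  U 
 * T   P  Q 
 * U   N  V 
   V   N  V 
(> = start, * = accepting)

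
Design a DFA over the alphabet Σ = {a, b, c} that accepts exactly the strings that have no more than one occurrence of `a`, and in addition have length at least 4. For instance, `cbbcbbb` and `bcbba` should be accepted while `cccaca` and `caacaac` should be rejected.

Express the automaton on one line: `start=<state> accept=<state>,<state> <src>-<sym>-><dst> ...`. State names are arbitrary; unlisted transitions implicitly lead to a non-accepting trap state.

Handle the two conditions separately and then intersect. The first has 3 states tracking the count of `a`s, saturating at 2; the second has 6 states tracking the input length, saturating at 5. A product state is a pair (one from each), accepting exactly when both do. Equivalent product states are then merged.
10 states suffice.
        a   b   c  
>  q0   q1  q2  q2 
   q1   q3  q4  q4 
   q2   q4  q5  q5 
   q3   q3  q3  q3 
   q4   q3  q6  q6 
   q5   q6  q7  q7 
   q6   q3  q8  q8 
   q7   q8  q9  q9 
 * q8   q3  q8  q8 
 * q9   q8  q9  q9 
(> = start, * = accepting)

start=q0 accept=q8,q9 q0-a->q1 q0-b->q2 q0-c->q2 q1-a->q3 q1-b->q4 q1-c->q4 q2-a->q4 q2-b->q5 q2-c->q5 q3-a->q3 q3-b->q3 q3-c->q3 q4-a->q3 q4-b->q6 q4-c->q6 q5-a->q6 q5-b->q7 q5-c->q7 q6-a->q3 q6-b->q8 q6-c->q8 q7-a->q8 q7-b->q9 q7-c->q9 q8-a->q3 q8-b->q8 q8-c->q8 q9-a->q8 q9-b->q9 q9-c->q9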